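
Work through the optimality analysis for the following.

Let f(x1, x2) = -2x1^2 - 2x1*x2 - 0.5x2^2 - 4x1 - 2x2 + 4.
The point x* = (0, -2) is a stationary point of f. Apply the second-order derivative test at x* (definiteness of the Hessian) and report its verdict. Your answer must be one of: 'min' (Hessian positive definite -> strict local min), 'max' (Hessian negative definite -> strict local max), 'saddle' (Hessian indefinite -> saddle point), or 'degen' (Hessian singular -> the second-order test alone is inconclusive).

Compute the Hessian H = grad^2 f:
  H = [[-4, -2], [-2, -1]]
Verify stationarity: grad f(x*) = H x* + g = (0, 0).
Eigenvalues of H: -5, 0.
H has a zero eigenvalue (singular; negative semidefinite but not definite), so H is neither positive definite, negative definite, nor indefinite. The second-order test alone is inconclusive -> degen.
(Indeed, f is constant along the null direction of H through x*, so x* is not a strict local extremum.)

degen


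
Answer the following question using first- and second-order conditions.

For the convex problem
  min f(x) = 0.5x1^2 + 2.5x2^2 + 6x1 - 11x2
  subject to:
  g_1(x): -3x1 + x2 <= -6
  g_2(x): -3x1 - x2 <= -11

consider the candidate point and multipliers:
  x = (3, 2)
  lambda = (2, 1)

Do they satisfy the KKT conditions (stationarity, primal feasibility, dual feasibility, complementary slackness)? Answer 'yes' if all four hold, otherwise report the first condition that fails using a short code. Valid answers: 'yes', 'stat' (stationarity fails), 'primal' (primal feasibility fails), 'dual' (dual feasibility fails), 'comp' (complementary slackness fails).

Gradient of f: grad f(x) = Q x + c = (9, -1)
Constraint values g_i(x) = a_i^T x - b_i:
  g_1((3, 2)) = -1
  g_2((3, 2)) = 0
Stationarity residual: grad f(x) + sum_i lambda_i a_i = (0, 0)
  -> stationarity OK
Primal feasibility (all g_i <= 0): OK
Dual feasibility (all lambda_i >= 0): OK
Complementary slackness (lambda_i * g_i(x) = 0 for all i): FAILS

Verdict: the first failing condition is complementary_slackness -> comp.

comp


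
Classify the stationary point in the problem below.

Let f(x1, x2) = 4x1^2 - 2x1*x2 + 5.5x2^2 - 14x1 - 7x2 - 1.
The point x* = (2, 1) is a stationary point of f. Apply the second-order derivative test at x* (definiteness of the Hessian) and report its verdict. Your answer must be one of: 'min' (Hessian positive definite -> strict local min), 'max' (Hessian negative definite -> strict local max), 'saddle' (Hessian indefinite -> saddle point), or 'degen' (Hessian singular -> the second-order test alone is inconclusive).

Compute the Hessian H = grad^2 f:
  H = [[8, -2], [-2, 11]]
Verify stationarity: grad f(x*) = H x* + g = (0, 0).
Eigenvalues of H: 7, 12.
Both eigenvalues > 0, so H is positive definite -> x* is a strict local min.

min


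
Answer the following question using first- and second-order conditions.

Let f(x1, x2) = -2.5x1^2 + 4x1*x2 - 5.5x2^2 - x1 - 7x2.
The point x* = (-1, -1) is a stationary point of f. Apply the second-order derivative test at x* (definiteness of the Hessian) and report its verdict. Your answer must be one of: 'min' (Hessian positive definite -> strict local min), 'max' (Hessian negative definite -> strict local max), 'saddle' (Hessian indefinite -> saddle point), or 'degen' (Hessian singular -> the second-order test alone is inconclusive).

Compute the Hessian H = grad^2 f:
  H = [[-5, 4], [4, -11]]
Verify stationarity: grad f(x*) = H x* + g = (0, 0).
Eigenvalues of H: -13, -3.
Both eigenvalues < 0, so H is negative definite -> x* is a strict local max.

max


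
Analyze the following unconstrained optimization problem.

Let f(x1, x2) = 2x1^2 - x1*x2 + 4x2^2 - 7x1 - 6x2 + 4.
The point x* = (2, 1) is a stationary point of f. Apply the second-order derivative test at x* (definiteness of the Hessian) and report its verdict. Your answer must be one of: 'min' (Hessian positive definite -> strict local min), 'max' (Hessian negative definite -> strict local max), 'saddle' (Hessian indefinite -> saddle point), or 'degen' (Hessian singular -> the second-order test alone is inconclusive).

Compute the Hessian H = grad^2 f:
  H = [[4, -1], [-1, 8]]
Verify stationarity: grad f(x*) = H x* + g = (0, 0).
Eigenvalues of H: 3.7639, 8.2361.
Both eigenvalues > 0, so H is positive definite -> x* is a strict local min.

min


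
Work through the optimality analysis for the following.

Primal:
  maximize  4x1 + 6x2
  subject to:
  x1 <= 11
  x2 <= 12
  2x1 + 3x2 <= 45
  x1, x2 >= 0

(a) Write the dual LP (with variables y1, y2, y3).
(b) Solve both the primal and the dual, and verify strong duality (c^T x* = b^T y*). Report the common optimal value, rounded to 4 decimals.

The standard primal-dual pair for 'max c^T x s.t. A x <= b, x >= 0' is:
  Dual:  min b^T y  s.t.  A^T y >= c,  y >= 0.

So the dual LP is:
  minimize  11y1 + 12y2 + 45y3
  subject to:
    y1 + 2y3 >= 4
    y2 + 3y3 >= 6
    y1, y2, y3 >= 0

Solving the primal: x* = (4.5, 12).
  primal value c^T x* = 90.
Solving the dual: y* = (0, 0, 2).
  dual value b^T y* = 90.
Strong duality: c^T x* = b^T y*. Confirmed.

90


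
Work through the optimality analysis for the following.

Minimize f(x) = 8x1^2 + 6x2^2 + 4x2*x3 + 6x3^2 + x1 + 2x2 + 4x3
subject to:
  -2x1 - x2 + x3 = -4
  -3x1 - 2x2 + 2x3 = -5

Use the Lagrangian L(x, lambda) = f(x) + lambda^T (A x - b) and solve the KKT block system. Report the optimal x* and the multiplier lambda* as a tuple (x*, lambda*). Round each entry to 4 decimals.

Form the Lagrangian:
  L(x, lambda) = (1/2) x^T Q x + c^T x + lambda^T (A x - b)
Stationarity (grad_x L = 0): Q x + c + A^T lambda = 0.
Primal feasibility: A x = b.

This gives the KKT block system:
  [ Q   A^T ] [ x     ]   [-c ]
  [ A    0  ] [ lambda ] = [ b ]

Solving the linear system:
  x*      = (3, -1.1875, 0.8125)
  lambda* = (125, -67)
  f(x*)   = 84.4375

x* = (3, -1.1875, 0.8125), lambda* = (125, -67)


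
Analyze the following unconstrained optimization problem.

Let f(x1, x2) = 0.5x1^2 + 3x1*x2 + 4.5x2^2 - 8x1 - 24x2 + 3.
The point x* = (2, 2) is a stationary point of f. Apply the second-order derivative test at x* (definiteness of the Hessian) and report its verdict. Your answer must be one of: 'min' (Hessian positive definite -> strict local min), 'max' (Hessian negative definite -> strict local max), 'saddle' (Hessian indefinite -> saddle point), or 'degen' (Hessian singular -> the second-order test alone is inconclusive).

Compute the Hessian H = grad^2 f:
  H = [[1, 3], [3, 9]]
Verify stationarity: grad f(x*) = H x* + g = (0, 0).
Eigenvalues of H: 0, 10.
H has a zero eigenvalue (singular; positive semidefinite but not definite), so H is neither positive definite, negative definite, nor indefinite. The second-order test alone is inconclusive -> degen.
(Indeed, f is constant along the null direction of H through x*, so x* is not a strict local extremum.)

degen


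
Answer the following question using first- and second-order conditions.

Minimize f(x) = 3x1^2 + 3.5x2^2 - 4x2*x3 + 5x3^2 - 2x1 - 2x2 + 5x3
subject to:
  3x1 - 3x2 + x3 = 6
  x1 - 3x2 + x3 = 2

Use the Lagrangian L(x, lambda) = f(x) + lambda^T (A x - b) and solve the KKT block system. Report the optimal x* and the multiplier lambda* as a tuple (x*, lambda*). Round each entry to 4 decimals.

Form the Lagrangian:
  L(x, lambda) = (1/2) x^T Q x + c^T x + lambda^T (A x - b)
Stationarity (grad_x L = 0): Q x + c + A^T lambda = 0.
Primal feasibility: A x = b.

This gives the KKT block system:
  [ Q   A^T ] [ x     ]   [-c ]
  [ A    0  ] [ lambda ] = [ b ]

Solving the linear system:
  x*      = (2, -0.1781, -0.5342)
  lambda* = (-4.8151, 4.4452)
  f(x*)   = 6.8425

x* = (2, -0.1781, -0.5342), lambda* = (-4.8151, 4.4452)


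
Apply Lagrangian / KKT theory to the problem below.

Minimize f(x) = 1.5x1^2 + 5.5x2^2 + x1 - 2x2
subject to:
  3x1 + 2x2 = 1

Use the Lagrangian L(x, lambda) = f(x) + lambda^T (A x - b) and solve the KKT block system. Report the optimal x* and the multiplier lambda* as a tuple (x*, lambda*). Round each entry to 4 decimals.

Form the Lagrangian:
  L(x, lambda) = (1/2) x^T Q x + c^T x + lambda^T (A x - b)
Stationarity (grad_x L = 0): Q x + c + A^T lambda = 0.
Primal feasibility: A x = b.

This gives the KKT block system:
  [ Q   A^T ] [ x     ]   [-c ]
  [ A    0  ] [ lambda ] = [ b ]

Solving the linear system:
  x*      = (0.1532, 0.2703)
  lambda* = (-0.4865)
  f(x*)   = 0.0495

x* = (0.1532, 0.2703), lambda* = (-0.4865)


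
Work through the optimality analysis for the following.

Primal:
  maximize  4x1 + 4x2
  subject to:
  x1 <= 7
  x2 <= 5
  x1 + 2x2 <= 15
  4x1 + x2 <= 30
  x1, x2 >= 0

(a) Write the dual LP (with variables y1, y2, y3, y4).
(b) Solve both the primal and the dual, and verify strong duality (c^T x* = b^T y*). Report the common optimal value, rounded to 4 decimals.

The standard primal-dual pair for 'max c^T x s.t. A x <= b, x >= 0' is:
  Dual:  min b^T y  s.t.  A^T y >= c,  y >= 0.

So the dual LP is:
  minimize  7y1 + 5y2 + 15y3 + 30y4
  subject to:
    y1 + y3 + 4y4 >= 4
    y2 + 2y3 + y4 >= 4
    y1, y2, y3, y4 >= 0

Solving the primal: x* = (6.4286, 4.2857).
  primal value c^T x* = 42.8571.
Solving the dual: y* = (0, 0, 1.7143, 0.5714).
  dual value b^T y* = 42.8571.
Strong duality: c^T x* = b^T y*. Confirmed.

42.8571


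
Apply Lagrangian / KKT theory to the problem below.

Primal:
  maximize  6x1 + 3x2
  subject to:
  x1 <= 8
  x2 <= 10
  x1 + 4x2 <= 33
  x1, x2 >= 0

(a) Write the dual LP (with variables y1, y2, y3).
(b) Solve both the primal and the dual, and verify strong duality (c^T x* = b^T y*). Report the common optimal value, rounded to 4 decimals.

The standard primal-dual pair for 'max c^T x s.t. A x <= b, x >= 0' is:
  Dual:  min b^T y  s.t.  A^T y >= c,  y >= 0.

So the dual LP is:
  minimize  8y1 + 10y2 + 33y3
  subject to:
    y1 + y3 >= 6
    y2 + 4y3 >= 3
    y1, y2, y3 >= 0

Solving the primal: x* = (8, 6.25).
  primal value c^T x* = 66.75.
Solving the dual: y* = (5.25, 0, 0.75).
  dual value b^T y* = 66.75.
Strong duality: c^T x* = b^T y*. Confirmed.

66.75


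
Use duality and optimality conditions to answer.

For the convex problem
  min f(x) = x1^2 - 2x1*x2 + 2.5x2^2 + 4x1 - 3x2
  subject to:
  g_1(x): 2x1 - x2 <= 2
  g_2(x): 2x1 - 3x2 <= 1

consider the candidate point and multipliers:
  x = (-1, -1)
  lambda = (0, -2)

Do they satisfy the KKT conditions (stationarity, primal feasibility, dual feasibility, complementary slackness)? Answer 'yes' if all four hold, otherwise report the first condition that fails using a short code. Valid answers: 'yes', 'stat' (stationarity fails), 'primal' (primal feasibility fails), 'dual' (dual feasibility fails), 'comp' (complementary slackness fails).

Gradient of f: grad f(x) = Q x + c = (4, -6)
Constraint values g_i(x) = a_i^T x - b_i:
  g_1((-1, -1)) = -3
  g_2((-1, -1)) = 0
Stationarity residual: grad f(x) + sum_i lambda_i a_i = (0, 0)
  -> stationarity OK
Primal feasibility (all g_i <= 0): OK
Dual feasibility (all lambda_i >= 0): FAILS
Complementary slackness (lambda_i * g_i(x) = 0 for all i): OK

Verdict: the first failing condition is dual_feasibility -> dual.

dual


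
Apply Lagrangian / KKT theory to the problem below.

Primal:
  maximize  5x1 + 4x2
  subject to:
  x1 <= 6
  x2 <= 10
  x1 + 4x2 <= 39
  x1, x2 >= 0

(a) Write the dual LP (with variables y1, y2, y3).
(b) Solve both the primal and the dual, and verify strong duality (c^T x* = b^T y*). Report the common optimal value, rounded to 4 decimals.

The standard primal-dual pair for 'max c^T x s.t. A x <= b, x >= 0' is:
  Dual:  min b^T y  s.t.  A^T y >= c,  y >= 0.

So the dual LP is:
  minimize  6y1 + 10y2 + 39y3
  subject to:
    y1 + y3 >= 5
    y2 + 4y3 >= 4
    y1, y2, y3 >= 0

Solving the primal: x* = (6, 8.25).
  primal value c^T x* = 63.
Solving the dual: y* = (4, 0, 1).
  dual value b^T y* = 63.
Strong duality: c^T x* = b^T y*. Confirmed.

63


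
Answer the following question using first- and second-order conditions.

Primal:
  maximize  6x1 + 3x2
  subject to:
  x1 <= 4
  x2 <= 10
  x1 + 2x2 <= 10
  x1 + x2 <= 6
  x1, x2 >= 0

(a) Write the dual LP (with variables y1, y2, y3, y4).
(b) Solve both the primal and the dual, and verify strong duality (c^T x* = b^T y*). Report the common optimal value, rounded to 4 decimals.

The standard primal-dual pair for 'max c^T x s.t. A x <= b, x >= 0' is:
  Dual:  min b^T y  s.t.  A^T y >= c,  y >= 0.

So the dual LP is:
  minimize  4y1 + 10y2 + 10y3 + 6y4
  subject to:
    y1 + y3 + y4 >= 6
    y2 + 2y3 + y4 >= 3
    y1, y2, y3, y4 >= 0

Solving the primal: x* = (4, 2).
  primal value c^T x* = 30.
Solving the dual: y* = (3, 0, 0, 3).
  dual value b^T y* = 30.
Strong duality: c^T x* = b^T y*. Confirmed.

30


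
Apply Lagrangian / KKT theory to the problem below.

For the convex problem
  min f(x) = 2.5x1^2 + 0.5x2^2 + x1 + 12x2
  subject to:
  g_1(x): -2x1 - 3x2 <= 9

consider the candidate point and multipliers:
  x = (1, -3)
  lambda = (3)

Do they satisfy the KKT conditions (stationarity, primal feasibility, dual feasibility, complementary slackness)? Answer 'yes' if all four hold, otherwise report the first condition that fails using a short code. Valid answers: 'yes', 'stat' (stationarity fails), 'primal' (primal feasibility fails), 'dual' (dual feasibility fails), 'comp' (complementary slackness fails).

Gradient of f: grad f(x) = Q x + c = (6, 9)
Constraint values g_i(x) = a_i^T x - b_i:
  g_1((1, -3)) = -2
Stationarity residual: grad f(x) + sum_i lambda_i a_i = (0, 0)
  -> stationarity OK
Primal feasibility (all g_i <= 0): OK
Dual feasibility (all lambda_i >= 0): OK
Complementary slackness (lambda_i * g_i(x) = 0 for all i): FAILS

Verdict: the first failing condition is complementary_slackness -> comp.

comp


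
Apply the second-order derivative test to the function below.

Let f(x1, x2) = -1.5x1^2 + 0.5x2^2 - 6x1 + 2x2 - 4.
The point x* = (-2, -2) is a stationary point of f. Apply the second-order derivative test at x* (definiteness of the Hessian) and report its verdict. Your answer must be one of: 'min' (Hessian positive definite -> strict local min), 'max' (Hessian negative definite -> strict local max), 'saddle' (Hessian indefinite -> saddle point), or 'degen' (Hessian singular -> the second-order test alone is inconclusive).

Compute the Hessian H = grad^2 f:
  H = [[-3, 0], [0, 1]]
Verify stationarity: grad f(x*) = H x* + g = (0, 0).
Eigenvalues of H: -3, 1.
Eigenvalues have mixed signs, so H is indefinite -> x* is a saddle point.

saddle


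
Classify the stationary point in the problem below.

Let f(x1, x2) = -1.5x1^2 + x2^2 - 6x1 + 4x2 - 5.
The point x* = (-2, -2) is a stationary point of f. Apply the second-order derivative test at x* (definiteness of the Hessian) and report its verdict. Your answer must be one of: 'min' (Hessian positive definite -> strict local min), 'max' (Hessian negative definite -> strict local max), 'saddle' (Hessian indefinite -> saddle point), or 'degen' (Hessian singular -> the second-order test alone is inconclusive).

Compute the Hessian H = grad^2 f:
  H = [[-3, 0], [0, 2]]
Verify stationarity: grad f(x*) = H x* + g = (0, 0).
Eigenvalues of H: -3, 2.
Eigenvalues have mixed signs, so H is indefinite -> x* is a saddle point.

saddle


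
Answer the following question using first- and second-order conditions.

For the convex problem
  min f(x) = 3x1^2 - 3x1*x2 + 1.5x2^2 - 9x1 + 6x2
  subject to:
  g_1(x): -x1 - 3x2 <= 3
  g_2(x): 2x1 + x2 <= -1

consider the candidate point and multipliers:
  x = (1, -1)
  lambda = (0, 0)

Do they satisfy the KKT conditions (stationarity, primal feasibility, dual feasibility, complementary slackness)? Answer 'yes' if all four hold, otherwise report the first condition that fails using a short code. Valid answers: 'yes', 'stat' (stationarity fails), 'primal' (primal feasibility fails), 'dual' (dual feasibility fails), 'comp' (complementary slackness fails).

Gradient of f: grad f(x) = Q x + c = (0, 0)
Constraint values g_i(x) = a_i^T x - b_i:
  g_1((1, -1)) = -1
  g_2((1, -1)) = 2
Stationarity residual: grad f(x) + sum_i lambda_i a_i = (0, 0)
  -> stationarity OK
Primal feasibility (all g_i <= 0): FAILS
Dual feasibility (all lambda_i >= 0): OK
Complementary slackness (lambda_i * g_i(x) = 0 for all i): OK

Verdict: the first failing condition is primal_feasibility -> primal.

primal


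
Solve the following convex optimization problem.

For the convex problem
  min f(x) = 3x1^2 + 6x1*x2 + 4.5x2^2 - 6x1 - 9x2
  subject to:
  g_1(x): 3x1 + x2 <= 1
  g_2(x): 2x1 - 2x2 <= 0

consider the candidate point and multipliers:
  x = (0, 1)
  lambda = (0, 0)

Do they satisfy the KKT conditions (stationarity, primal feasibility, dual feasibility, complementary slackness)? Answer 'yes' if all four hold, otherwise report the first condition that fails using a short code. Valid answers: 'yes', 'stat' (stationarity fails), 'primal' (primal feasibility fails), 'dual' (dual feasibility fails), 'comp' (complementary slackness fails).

Gradient of f: grad f(x) = Q x + c = (0, 0)
Constraint values g_i(x) = a_i^T x - b_i:
  g_1((0, 1)) = 0
  g_2((0, 1)) = -2
Stationarity residual: grad f(x) + sum_i lambda_i a_i = (0, 0)
  -> stationarity OK
Primal feasibility (all g_i <= 0): OK
Dual feasibility (all lambda_i >= 0): OK
Complementary slackness (lambda_i * g_i(x) = 0 for all i): OK

Verdict: yes, KKT holds.

yes


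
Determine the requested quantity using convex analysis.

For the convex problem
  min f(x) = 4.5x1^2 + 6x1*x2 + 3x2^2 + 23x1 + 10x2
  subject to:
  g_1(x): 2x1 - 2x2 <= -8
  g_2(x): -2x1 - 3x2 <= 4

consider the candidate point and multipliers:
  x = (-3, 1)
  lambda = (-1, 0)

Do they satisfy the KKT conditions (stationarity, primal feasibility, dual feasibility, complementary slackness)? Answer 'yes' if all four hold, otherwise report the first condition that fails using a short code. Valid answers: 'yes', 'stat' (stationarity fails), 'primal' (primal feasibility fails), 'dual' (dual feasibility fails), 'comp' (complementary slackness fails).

Gradient of f: grad f(x) = Q x + c = (2, -2)
Constraint values g_i(x) = a_i^T x - b_i:
  g_1((-3, 1)) = 0
  g_2((-3, 1)) = -1
Stationarity residual: grad f(x) + sum_i lambda_i a_i = (0, 0)
  -> stationarity OK
Primal feasibility (all g_i <= 0): OK
Dual feasibility (all lambda_i >= 0): FAILS
Complementary slackness (lambda_i * g_i(x) = 0 for all i): OK

Verdict: the first failing condition is dual_feasibility -> dual.

dual


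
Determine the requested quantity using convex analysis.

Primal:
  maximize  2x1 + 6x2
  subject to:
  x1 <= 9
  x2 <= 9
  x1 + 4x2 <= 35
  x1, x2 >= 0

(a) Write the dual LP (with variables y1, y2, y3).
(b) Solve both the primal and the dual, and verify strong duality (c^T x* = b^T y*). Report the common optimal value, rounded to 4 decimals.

The standard primal-dual pair for 'max c^T x s.t. A x <= b, x >= 0' is:
  Dual:  min b^T y  s.t.  A^T y >= c,  y >= 0.

So the dual LP is:
  minimize  9y1 + 9y2 + 35y3
  subject to:
    y1 + y3 >= 2
    y2 + 4y3 >= 6
    y1, y2, y3 >= 0

Solving the primal: x* = (9, 6.5).
  primal value c^T x* = 57.
Solving the dual: y* = (0.5, 0, 1.5).
  dual value b^T y* = 57.
Strong duality: c^T x* = b^T y*. Confirmed.

57


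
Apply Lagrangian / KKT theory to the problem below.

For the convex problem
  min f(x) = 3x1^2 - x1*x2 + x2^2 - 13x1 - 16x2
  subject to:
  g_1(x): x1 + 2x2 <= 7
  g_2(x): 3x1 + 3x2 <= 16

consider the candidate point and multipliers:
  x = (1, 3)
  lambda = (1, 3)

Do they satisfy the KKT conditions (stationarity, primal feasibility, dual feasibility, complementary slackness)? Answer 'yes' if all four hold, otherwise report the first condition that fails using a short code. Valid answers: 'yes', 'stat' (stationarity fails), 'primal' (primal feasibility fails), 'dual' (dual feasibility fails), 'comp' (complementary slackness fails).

Gradient of f: grad f(x) = Q x + c = (-10, -11)
Constraint values g_i(x) = a_i^T x - b_i:
  g_1((1, 3)) = 0
  g_2((1, 3)) = -4
Stationarity residual: grad f(x) + sum_i lambda_i a_i = (0, 0)
  -> stationarity OK
Primal feasibility (all g_i <= 0): OK
Dual feasibility (all lambda_i >= 0): OK
Complementary slackness (lambda_i * g_i(x) = 0 for all i): FAILS

Verdict: the first failing condition is complementary_slackness -> comp.

comp


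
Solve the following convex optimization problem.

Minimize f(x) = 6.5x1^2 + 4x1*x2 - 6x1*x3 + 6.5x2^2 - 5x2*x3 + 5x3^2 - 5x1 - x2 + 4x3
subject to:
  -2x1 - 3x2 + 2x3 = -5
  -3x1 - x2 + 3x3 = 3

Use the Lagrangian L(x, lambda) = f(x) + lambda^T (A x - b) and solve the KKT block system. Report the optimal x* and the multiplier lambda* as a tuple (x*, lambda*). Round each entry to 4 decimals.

Form the Lagrangian:
  L(x, lambda) = (1/2) x^T Q x + c^T x + lambda^T (A x - b)
Stationarity (grad_x L = 0): Q x + c + A^T lambda = 0.
Primal feasibility: A x = b.

This gives the KKT block system:
  [ Q   A^T ] [ x     ]   [-c ]
  [ A    0  ] [ lambda ] = [ b ]

Solving the linear system:
  x*      = (-0.3636, 3, 1.6364)
  lambda* = (13.2338, -11.3377)
  f(x*)   = 52.7727

x* = (-0.3636, 3, 1.6364), lambda* = (13.2338, -11.3377)


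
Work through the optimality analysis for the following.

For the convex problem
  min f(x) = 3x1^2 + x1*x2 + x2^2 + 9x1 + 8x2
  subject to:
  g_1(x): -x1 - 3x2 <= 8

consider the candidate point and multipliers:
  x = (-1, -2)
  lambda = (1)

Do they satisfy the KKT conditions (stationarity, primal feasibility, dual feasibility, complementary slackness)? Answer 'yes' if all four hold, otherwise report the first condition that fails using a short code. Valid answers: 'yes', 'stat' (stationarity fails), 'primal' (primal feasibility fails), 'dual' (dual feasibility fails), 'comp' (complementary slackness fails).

Gradient of f: grad f(x) = Q x + c = (1, 3)
Constraint values g_i(x) = a_i^T x - b_i:
  g_1((-1, -2)) = -1
Stationarity residual: grad f(x) + sum_i lambda_i a_i = (0, 0)
  -> stationarity OK
Primal feasibility (all g_i <= 0): OK
Dual feasibility (all lambda_i >= 0): OK
Complementary slackness (lambda_i * g_i(x) = 0 for all i): FAILS

Verdict: the first failing condition is complementary_slackness -> comp.

comp


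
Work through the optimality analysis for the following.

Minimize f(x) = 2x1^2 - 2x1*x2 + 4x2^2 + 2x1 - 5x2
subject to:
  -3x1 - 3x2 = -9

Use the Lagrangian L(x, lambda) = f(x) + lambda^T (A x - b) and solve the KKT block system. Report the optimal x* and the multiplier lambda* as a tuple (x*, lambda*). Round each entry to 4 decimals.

Form the Lagrangian:
  L(x, lambda) = (1/2) x^T Q x + c^T x + lambda^T (A x - b)
Stationarity (grad_x L = 0): Q x + c + A^T lambda = 0.
Primal feasibility: A x = b.

This gives the KKT block system:
  [ Q   A^T ] [ x     ]   [-c ]
  [ A    0  ] [ lambda ] = [ b ]

Solving the linear system:
  x*      = (1.4375, 1.5625)
  lambda* = (1.5417)
  f(x*)   = 4.4688

x* = (1.4375, 1.5625), lambda* = (1.5417)


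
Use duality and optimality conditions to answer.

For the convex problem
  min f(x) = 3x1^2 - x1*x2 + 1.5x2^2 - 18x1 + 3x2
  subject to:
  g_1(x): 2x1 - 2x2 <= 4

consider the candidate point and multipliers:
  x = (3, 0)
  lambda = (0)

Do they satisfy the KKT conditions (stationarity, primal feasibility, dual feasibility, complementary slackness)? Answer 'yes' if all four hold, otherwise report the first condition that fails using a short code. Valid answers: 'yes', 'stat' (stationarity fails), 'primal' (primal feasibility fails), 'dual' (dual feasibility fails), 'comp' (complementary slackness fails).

Gradient of f: grad f(x) = Q x + c = (0, 0)
Constraint values g_i(x) = a_i^T x - b_i:
  g_1((3, 0)) = 2
Stationarity residual: grad f(x) + sum_i lambda_i a_i = (0, 0)
  -> stationarity OK
Primal feasibility (all g_i <= 0): FAILS
Dual feasibility (all lambda_i >= 0): OK
Complementary slackness (lambda_i * g_i(x) = 0 for all i): OK

Verdict: the first failing condition is primal_feasibility -> primal.

primal


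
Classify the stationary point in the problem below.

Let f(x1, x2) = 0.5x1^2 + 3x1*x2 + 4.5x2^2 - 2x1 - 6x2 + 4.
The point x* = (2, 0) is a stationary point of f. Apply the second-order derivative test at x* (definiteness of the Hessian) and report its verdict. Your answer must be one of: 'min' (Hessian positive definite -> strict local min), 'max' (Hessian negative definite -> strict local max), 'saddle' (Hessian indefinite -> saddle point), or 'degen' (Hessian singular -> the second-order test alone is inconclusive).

Compute the Hessian H = grad^2 f:
  H = [[1, 3], [3, 9]]
Verify stationarity: grad f(x*) = H x* + g = (0, 0).
Eigenvalues of H: 0, 10.
H has a zero eigenvalue (singular; positive semidefinite but not definite), so H is neither positive definite, negative definite, nor indefinite. The second-order test alone is inconclusive -> degen.
(Indeed, f is constant along the null direction of H through x*, so x* is not a strict local extremum.)

degen


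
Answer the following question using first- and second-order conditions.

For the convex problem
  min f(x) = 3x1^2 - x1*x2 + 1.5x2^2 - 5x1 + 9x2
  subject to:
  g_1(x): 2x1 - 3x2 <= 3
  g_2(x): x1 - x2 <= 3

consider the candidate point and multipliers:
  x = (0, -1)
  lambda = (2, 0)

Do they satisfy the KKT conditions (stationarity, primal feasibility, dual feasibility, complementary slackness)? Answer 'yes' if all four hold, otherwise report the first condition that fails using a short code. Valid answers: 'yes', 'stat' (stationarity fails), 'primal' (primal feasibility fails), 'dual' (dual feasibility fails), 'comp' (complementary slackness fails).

Gradient of f: grad f(x) = Q x + c = (-4, 6)
Constraint values g_i(x) = a_i^T x - b_i:
  g_1((0, -1)) = 0
  g_2((0, -1)) = -2
Stationarity residual: grad f(x) + sum_i lambda_i a_i = (0, 0)
  -> stationarity OK
Primal feasibility (all g_i <= 0): OK
Dual feasibility (all lambda_i >= 0): OK
Complementary slackness (lambda_i * g_i(x) = 0 for all i): OK

Verdict: yes, KKT holds.

yes


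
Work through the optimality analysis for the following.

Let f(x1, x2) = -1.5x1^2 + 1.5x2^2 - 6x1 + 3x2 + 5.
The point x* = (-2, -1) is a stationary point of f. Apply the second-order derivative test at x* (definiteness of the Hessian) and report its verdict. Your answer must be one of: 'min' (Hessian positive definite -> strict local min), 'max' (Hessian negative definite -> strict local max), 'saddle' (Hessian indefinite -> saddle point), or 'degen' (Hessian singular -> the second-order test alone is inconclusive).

Compute the Hessian H = grad^2 f:
  H = [[-3, 0], [0, 3]]
Verify stationarity: grad f(x*) = H x* + g = (0, 0).
Eigenvalues of H: -3, 3.
Eigenvalues have mixed signs, so H is indefinite -> x* is a saddle point.

saddle


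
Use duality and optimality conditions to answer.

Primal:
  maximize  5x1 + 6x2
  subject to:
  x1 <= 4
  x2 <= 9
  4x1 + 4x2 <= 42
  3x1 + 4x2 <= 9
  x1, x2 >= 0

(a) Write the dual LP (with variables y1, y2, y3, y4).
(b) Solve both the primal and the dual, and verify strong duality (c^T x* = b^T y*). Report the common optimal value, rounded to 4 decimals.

The standard primal-dual pair for 'max c^T x s.t. A x <= b, x >= 0' is:
  Dual:  min b^T y  s.t.  A^T y >= c,  y >= 0.

So the dual LP is:
  minimize  4y1 + 9y2 + 42y3 + 9y4
  subject to:
    y1 + 4y3 + 3y4 >= 5
    y2 + 4y3 + 4y4 >= 6
    y1, y2, y3, y4 >= 0

Solving the primal: x* = (3, 0).
  primal value c^T x* = 15.
Solving the dual: y* = (0, 0, 0, 1.6667).
  dual value b^T y* = 15.
Strong duality: c^T x* = b^T y*. Confirmed.

15


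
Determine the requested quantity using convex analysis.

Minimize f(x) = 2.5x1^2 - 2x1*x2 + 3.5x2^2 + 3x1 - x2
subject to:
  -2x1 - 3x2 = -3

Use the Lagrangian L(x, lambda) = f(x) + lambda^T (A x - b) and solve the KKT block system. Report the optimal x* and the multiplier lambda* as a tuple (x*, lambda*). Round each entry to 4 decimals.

Form the Lagrangian:
  L(x, lambda) = (1/2) x^T Q x + c^T x + lambda^T (A x - b)
Stationarity (grad_x L = 0): Q x + c + A^T lambda = 0.
Primal feasibility: A x = b.

This gives the KKT block system:
  [ Q   A^T ] [ x     ]   [-c ]
  [ A    0  ] [ lambda ] = [ b ]

Solving the linear system:
  x*      = (0.2784, 0.8144)
  lambda* = (1.3814)
  f(x*)   = 2.0825

x* = (0.2784, 0.8144), lambda* = (1.3814)


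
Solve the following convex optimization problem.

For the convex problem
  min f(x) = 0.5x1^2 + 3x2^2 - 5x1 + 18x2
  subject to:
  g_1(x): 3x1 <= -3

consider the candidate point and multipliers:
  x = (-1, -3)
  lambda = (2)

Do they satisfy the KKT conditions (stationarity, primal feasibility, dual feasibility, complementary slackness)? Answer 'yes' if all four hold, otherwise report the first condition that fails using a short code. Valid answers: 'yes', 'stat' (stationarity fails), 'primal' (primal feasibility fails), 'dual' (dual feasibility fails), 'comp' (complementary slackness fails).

Gradient of f: grad f(x) = Q x + c = (-6, 0)
Constraint values g_i(x) = a_i^T x - b_i:
  g_1((-1, -3)) = 0
Stationarity residual: grad f(x) + sum_i lambda_i a_i = (0, 0)
  -> stationarity OK
Primal feasibility (all g_i <= 0): OK
Dual feasibility (all lambda_i >= 0): OK
Complementary slackness (lambda_i * g_i(x) = 0 for all i): OK

Verdict: yes, KKT holds.

yes


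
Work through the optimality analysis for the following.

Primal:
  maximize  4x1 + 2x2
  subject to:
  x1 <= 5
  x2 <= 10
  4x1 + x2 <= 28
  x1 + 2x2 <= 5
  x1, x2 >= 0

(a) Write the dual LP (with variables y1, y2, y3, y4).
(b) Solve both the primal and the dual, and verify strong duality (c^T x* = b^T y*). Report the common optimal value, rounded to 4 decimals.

The standard primal-dual pair for 'max c^T x s.t. A x <= b, x >= 0' is:
  Dual:  min b^T y  s.t.  A^T y >= c,  y >= 0.

So the dual LP is:
  minimize  5y1 + 10y2 + 28y3 + 5y4
  subject to:
    y1 + 4y3 + y4 >= 4
    y2 + y3 + 2y4 >= 2
    y1, y2, y3, y4 >= 0

Solving the primal: x* = (5, 0).
  primal value c^T x* = 20.
Solving the dual: y* = (3, 0, 0, 1).
  dual value b^T y* = 20.
Strong duality: c^T x* = b^T y*. Confirmed.

20


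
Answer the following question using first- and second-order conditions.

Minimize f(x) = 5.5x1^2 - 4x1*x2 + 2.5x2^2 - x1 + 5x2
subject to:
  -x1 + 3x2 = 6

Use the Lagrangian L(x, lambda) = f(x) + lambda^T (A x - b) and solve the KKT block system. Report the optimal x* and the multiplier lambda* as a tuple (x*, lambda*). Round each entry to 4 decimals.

Form the Lagrangian:
  L(x, lambda) = (1/2) x^T Q x + c^T x + lambda^T (A x - b)
Stationarity (grad_x L = 0): Q x + c + A^T lambda = 0.
Primal feasibility: A x = b.

This gives the KKT block system:
  [ Q   A^T ] [ x     ]   [-c ]
  [ A    0  ] [ lambda ] = [ b ]

Solving the linear system:
  x*      = (0.45, 2.15)
  lambda* = (-4.65)
  f(x*)   = 19.1

x* = (0.45, 2.15), lambda* = (-4.65)


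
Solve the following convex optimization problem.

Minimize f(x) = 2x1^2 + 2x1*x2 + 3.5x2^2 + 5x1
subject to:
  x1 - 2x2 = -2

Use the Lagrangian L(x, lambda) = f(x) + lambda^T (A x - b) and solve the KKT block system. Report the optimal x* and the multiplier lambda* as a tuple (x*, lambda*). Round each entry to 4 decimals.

Form the Lagrangian:
  L(x, lambda) = (1/2) x^T Q x + c^T x + lambda^T (A x - b)
Stationarity (grad_x L = 0): Q x + c + A^T lambda = 0.
Primal feasibility: A x = b.

This gives the KKT block system:
  [ Q   A^T ] [ x     ]   [-c ]
  [ A    0  ] [ lambda ] = [ b ]

Solving the linear system:
  x*      = (-1.3548, 0.3226)
  lambda* = (-0.2258)
  f(x*)   = -3.6129

x* = (-1.3548, 0.3226), lambda* = (-0.2258)


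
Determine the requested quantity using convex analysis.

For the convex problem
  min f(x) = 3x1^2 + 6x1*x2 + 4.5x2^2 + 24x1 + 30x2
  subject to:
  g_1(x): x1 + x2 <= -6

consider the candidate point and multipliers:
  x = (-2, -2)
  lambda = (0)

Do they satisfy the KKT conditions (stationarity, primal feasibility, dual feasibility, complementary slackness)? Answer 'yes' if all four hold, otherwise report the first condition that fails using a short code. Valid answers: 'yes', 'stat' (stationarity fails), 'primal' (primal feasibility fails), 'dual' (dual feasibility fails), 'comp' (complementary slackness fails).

Gradient of f: grad f(x) = Q x + c = (0, 0)
Constraint values g_i(x) = a_i^T x - b_i:
  g_1((-2, -2)) = 2
Stationarity residual: grad f(x) + sum_i lambda_i a_i = (0, 0)
  -> stationarity OK
Primal feasibility (all g_i <= 0): FAILS
Dual feasibility (all lambda_i >= 0): OK
Complementary slackness (lambda_i * g_i(x) = 0 for all i): OK

Verdict: the first failing condition is primal_feasibility -> primal.

primal


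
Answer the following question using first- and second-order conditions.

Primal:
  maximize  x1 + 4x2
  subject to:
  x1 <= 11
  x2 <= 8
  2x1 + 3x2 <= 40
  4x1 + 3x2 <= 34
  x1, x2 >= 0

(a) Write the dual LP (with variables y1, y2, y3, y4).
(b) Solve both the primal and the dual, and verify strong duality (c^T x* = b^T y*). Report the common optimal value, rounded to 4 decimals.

The standard primal-dual pair for 'max c^T x s.t. A x <= b, x >= 0' is:
  Dual:  min b^T y  s.t.  A^T y >= c,  y >= 0.

So the dual LP is:
  minimize  11y1 + 8y2 + 40y3 + 34y4
  subject to:
    y1 + 2y3 + 4y4 >= 1
    y2 + 3y3 + 3y4 >= 4
    y1, y2, y3, y4 >= 0

Solving the primal: x* = (2.5, 8).
  primal value c^T x* = 34.5.
Solving the dual: y* = (0, 3.25, 0, 0.25).
  dual value b^T y* = 34.5.
Strong duality: c^T x* = b^T y*. Confirmed.

34.5


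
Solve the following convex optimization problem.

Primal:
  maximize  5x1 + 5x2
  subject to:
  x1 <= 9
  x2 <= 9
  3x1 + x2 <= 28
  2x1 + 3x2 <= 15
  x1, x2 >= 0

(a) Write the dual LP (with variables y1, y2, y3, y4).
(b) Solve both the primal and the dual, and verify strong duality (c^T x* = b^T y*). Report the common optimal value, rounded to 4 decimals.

The standard primal-dual pair for 'max c^T x s.t. A x <= b, x >= 0' is:
  Dual:  min b^T y  s.t.  A^T y >= c,  y >= 0.

So the dual LP is:
  minimize  9y1 + 9y2 + 28y3 + 15y4
  subject to:
    y1 + 3y3 + 2y4 >= 5
    y2 + y3 + 3y4 >= 5
    y1, y2, y3, y4 >= 0

Solving the primal: x* = (7.5, 0).
  primal value c^T x* = 37.5.
Solving the dual: y* = (0, 0, 0, 2.5).
  dual value b^T y* = 37.5.
Strong duality: c^T x* = b^T y*. Confirmed.

37.5


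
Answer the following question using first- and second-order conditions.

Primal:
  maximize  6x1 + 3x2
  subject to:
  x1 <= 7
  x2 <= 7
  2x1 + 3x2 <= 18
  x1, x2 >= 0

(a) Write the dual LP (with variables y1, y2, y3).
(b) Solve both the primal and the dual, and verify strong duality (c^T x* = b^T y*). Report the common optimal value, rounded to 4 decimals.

The standard primal-dual pair for 'max c^T x s.t. A x <= b, x >= 0' is:
  Dual:  min b^T y  s.t.  A^T y >= c,  y >= 0.

So the dual LP is:
  minimize  7y1 + 7y2 + 18y3
  subject to:
    y1 + 2y3 >= 6
    y2 + 3y3 >= 3
    y1, y2, y3 >= 0

Solving the primal: x* = (7, 1.3333).
  primal value c^T x* = 46.
Solving the dual: y* = (4, 0, 1).
  dual value b^T y* = 46.
Strong duality: c^T x* = b^T y*. Confirmed.

46


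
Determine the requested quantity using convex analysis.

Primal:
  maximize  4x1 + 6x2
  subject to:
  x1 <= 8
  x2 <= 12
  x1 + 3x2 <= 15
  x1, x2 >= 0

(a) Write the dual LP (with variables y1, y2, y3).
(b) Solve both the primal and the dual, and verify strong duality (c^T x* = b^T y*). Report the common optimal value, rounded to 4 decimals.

The standard primal-dual pair for 'max c^T x s.t. A x <= b, x >= 0' is:
  Dual:  min b^T y  s.t.  A^T y >= c,  y >= 0.

So the dual LP is:
  minimize  8y1 + 12y2 + 15y3
  subject to:
    y1 + y3 >= 4
    y2 + 3y3 >= 6
    y1, y2, y3 >= 0

Solving the primal: x* = (8, 2.3333).
  primal value c^T x* = 46.
Solving the dual: y* = (2, 0, 2).
  dual value b^T y* = 46.
Strong duality: c^T x* = b^T y*. Confirmed.

46


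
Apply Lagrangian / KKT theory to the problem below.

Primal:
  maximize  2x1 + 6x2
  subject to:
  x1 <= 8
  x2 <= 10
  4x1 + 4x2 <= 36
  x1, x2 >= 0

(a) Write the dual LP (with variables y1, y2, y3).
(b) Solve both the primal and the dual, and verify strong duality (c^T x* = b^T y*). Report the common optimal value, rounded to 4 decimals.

The standard primal-dual pair for 'max c^T x s.t. A x <= b, x >= 0' is:
  Dual:  min b^T y  s.t.  A^T y >= c,  y >= 0.

So the dual LP is:
  minimize  8y1 + 10y2 + 36y3
  subject to:
    y1 + 4y3 >= 2
    y2 + 4y3 >= 6
    y1, y2, y3 >= 0

Solving the primal: x* = (0, 9).
  primal value c^T x* = 54.
Solving the dual: y* = (0, 0, 1.5).
  dual value b^T y* = 54.
Strong duality: c^T x* = b^T y*. Confirmed.

54


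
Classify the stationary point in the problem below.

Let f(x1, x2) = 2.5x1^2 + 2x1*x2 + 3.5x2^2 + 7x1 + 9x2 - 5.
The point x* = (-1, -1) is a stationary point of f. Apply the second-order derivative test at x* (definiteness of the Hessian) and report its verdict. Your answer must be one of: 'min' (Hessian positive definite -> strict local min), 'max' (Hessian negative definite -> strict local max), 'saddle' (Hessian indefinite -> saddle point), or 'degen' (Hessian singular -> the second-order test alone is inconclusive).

Compute the Hessian H = grad^2 f:
  H = [[5, 2], [2, 7]]
Verify stationarity: grad f(x*) = H x* + g = (0, 0).
Eigenvalues of H: 3.7639, 8.2361.
Both eigenvalues > 0, so H is positive definite -> x* is a strict local min.

min


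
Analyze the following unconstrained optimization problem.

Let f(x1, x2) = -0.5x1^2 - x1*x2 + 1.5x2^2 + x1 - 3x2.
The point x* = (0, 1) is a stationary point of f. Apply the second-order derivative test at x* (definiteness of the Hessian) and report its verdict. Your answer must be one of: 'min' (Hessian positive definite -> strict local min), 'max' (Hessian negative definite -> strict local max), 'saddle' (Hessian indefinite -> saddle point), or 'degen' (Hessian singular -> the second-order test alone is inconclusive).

Compute the Hessian H = grad^2 f:
  H = [[-1, -1], [-1, 3]]
Verify stationarity: grad f(x*) = H x* + g = (0, 0).
Eigenvalues of H: -1.2361, 3.2361.
Eigenvalues have mixed signs, so H is indefinite -> x* is a saddle point.

saddle


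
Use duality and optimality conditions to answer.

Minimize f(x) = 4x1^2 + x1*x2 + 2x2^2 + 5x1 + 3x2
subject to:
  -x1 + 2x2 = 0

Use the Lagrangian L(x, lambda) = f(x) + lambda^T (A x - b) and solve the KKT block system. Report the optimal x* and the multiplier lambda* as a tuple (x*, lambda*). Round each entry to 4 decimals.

Form the Lagrangian:
  L(x, lambda) = (1/2) x^T Q x + c^T x + lambda^T (A x - b)
Stationarity (grad_x L = 0): Q x + c + A^T lambda = 0.
Primal feasibility: A x = b.

This gives the KKT block system:
  [ Q   A^T ] [ x     ]   [-c ]
  [ A    0  ] [ lambda ] = [ b ]

Solving the linear system:
  x*      = (-0.65, -0.325)
  lambda* = (-0.525)
  f(x*)   = -2.1125

x* = (-0.65, -0.325), lambda* = (-0.525)


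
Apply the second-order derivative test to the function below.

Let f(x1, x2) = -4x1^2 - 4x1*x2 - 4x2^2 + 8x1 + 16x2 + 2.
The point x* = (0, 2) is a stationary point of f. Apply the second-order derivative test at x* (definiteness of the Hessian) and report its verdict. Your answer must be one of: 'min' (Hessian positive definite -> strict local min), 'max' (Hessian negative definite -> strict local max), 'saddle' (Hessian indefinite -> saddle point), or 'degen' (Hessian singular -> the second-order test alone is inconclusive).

Compute the Hessian H = grad^2 f:
  H = [[-8, -4], [-4, -8]]
Verify stationarity: grad f(x*) = H x* + g = (0, 0).
Eigenvalues of H: -12, -4.
Both eigenvalues < 0, so H is negative definite -> x* is a strict local max.

max


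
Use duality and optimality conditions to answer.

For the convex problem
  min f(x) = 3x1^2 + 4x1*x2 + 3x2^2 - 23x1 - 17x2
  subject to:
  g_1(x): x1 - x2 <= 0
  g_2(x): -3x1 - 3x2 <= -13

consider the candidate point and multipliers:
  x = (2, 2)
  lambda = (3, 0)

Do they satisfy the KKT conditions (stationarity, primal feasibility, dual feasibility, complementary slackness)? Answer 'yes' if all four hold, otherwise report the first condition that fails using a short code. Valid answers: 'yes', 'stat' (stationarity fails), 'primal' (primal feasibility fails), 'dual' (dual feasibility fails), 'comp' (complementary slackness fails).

Gradient of f: grad f(x) = Q x + c = (-3, 3)
Constraint values g_i(x) = a_i^T x - b_i:
  g_1((2, 2)) = 0
  g_2((2, 2)) = 1
Stationarity residual: grad f(x) + sum_i lambda_i a_i = (0, 0)
  -> stationarity OK
Primal feasibility (all g_i <= 0): FAILS
Dual feasibility (all lambda_i >= 0): OK
Complementary slackness (lambda_i * g_i(x) = 0 for all i): OK

Verdict: the first failing condition is primal_feasibility -> primal.

primal
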